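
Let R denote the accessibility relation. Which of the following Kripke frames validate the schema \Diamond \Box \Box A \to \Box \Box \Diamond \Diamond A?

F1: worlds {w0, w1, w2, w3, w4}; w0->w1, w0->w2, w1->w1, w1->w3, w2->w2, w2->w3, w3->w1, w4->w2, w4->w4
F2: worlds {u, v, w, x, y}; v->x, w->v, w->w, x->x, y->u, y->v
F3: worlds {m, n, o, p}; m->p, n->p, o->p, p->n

The schema corresponds to a generalized confluence (Geach) condition: \forall x \forall y \forall z ((xRy \wedge x R^2 z) \to \exists w (y R^2 w \wedge z R^2 w)).
F1: holds.
F2: fails — yRu, yR²x but no t with uR²t and xR²t.
F3: fails — mRp, mR²n but no w with pR²w and nR²w.

F1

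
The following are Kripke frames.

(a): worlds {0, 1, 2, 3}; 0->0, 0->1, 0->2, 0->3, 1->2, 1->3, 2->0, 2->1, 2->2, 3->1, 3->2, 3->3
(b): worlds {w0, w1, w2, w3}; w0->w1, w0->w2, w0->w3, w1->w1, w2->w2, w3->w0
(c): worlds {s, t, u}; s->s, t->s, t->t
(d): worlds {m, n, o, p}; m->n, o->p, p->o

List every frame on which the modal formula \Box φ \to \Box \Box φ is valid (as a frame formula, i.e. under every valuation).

This is the axiom for transitivity; its first-order frame correspondent is \forall x \forall y \forall z (Rxy \wedge Ryz \to Rxz).
(a): fails — R32 and R20 but not R30.
(b): fails — Rw3w0 and Rw0w1 but not Rw3w1.
(c): condition met.
(d): fails — Rop and Rpo but not Roo.
Valid on: (c).

(c)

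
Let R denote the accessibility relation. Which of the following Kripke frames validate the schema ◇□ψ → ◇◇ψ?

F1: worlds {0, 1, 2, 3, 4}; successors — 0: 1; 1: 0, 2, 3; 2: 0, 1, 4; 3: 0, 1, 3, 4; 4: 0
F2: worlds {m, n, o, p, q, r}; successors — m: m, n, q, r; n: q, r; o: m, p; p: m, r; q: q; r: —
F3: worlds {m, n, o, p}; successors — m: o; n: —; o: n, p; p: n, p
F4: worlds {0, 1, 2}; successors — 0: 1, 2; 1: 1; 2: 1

Frame correspondent (Sahlqvist): ∀x ∀y (xRy → ∃w (yRw ∧ xR²w)) — i.e. a generalized confluence (Geach) condition.
F1: holds.
F2: fails — mRr but no w with rRw and mR²w.
F3: fails — oRn but no w with nRw and oR²w.
F4: holds.

F1, F4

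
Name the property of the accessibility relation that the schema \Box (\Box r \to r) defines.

shift-reflexivity

Suppose □(□r→r) is valid. Take Rxy and set V(r)={w : Ryw}. Then at y, □r holds; since □(□r→r) at x, □r→r at y, so r at y, i.e. Ryy.
The converse is a direct semantic check.
Frame condition: \forall x \forall y (Rxy \to Ryy).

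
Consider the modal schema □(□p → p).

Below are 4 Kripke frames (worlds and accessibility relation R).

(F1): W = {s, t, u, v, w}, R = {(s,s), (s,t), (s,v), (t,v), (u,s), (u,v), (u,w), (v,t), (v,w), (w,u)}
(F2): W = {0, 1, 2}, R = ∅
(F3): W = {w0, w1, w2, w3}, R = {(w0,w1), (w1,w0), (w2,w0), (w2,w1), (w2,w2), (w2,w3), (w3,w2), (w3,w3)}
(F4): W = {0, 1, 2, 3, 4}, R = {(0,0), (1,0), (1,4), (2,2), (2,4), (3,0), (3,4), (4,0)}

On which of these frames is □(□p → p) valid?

(F2)

Frame correspondent (Sahlqvist): ∀x ∀y (Rxy → Ryy) — i.e. shift-reflexivity.
(F1): fails — Ruv but not Rvv.
(F2): satisfies the condition.
(F3): fails — Rw1w0 but not Rw0w0.
(F4): fails — R34 but not R44.
Valid on: (F2).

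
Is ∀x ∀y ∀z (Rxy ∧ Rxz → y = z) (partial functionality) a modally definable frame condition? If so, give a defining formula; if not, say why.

Yes, by ◇r → □r

Yes: it is partial functionality, defined by the CD schema ◇r → □r.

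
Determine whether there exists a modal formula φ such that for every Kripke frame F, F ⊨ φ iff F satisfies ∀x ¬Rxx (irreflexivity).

If a class were modally definable it would be closed under surjective bounded morphisms (Goldblatt–Thomason).
The 4-cycle (worlds 0,1,2,3 with 0→1→2→3→0) is irreflexive, and the map sending every world to a single reflexive point • is a surjective bounded morphism (forth: every edge maps to (•,•); back: every world has a successor). So any modal formula valid on the 4-cycle is also valid on the reflexive point, which is not irreflexive.
So the class is not modally definable.

Not definable by any modal formula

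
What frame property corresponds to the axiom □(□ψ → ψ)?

shift-reflexivity: ∀x ∀y (Rxy → Ryy)

Suppose □(□ψ→ψ) is valid. Take Rxy and set V(ψ)={w : Ryw}. Then at y, □ψ holds; since □(□ψ→ψ) at x, □ψ→ψ at y, so ψ at y, i.e. Ryy.
Conversely, any frame satisfying ∀x ∀y (Rxy → Ryy) validates the schema.
Frame condition: ∀x ∀y (Rxy → Ryy).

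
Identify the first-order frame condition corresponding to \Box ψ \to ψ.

This schema is the T axiom.
It corresponds to reflexivity: \forall x Rxx.

reflexivity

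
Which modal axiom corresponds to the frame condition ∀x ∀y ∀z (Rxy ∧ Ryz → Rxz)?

□s → □□s

A defining formula is □s → □□s (the 4 axiom).
Suppose □s→□□s is valid. Take Rxy, Ryz and set V(s)={w : Rxw}. Then □s at x, so □□s at x, so □s at y, so s at z, i.e. Rxz.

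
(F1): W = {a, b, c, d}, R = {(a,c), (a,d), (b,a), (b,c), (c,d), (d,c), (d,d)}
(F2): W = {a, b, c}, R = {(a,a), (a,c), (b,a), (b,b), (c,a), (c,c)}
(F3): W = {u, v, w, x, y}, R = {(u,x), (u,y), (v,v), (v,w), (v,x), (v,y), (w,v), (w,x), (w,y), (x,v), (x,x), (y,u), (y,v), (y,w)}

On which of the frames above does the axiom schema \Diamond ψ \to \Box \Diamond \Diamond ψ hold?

The schema corresponds to a generalized confluence (Geach) condition: \forall x \forall y \forall z ((xRy \wedge xRz) \to \exists w (y = w \wedge z R^2 w)).
(F1): fails — bRa, bRa but no w with a=w and aR²w.
(F2): fails — bRb, bRa but no w with b=w and aR²w.
(F3): ✓.
Valid on: (F3).

(F3)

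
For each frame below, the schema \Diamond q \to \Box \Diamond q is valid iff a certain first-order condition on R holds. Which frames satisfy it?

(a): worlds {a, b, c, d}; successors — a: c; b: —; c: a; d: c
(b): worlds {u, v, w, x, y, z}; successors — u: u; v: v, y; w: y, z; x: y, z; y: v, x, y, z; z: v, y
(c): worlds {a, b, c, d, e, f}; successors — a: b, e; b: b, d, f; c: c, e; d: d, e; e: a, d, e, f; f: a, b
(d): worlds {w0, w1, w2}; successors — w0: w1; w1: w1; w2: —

This is the axiom for the Euclidean property; its first-order frame correspondent is \forall x \forall y \forall z (Rxy \wedge Rxz \to Ryz).
(a): fails — Rac and Rac but not Rcc.
(b): fails — Rwz and Rwz but not Rzz.
(c): fails — Rab and Rae but not Rbe.
(d): condition met.

(d)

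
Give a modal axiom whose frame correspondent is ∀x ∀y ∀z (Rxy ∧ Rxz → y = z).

◇p → □p

A defining formula is ◇p → □p (the CD axiom).
Suppose ◇p→□p is valid. Take Rxy, Rxz and set V(p)={y}. Then ◇p at x, so □p at x, so p at z, i.e. z=y.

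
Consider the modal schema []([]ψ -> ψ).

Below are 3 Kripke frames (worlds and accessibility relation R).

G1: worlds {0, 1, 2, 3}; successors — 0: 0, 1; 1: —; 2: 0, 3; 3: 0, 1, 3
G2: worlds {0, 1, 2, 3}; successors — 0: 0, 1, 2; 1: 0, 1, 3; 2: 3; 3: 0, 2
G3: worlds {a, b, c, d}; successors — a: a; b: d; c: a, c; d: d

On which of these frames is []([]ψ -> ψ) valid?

Frame correspondent (Sahlqvist): forall x forall y (Rxy -> Ryy) — i.e. shift-reflexivity.
G1: fails — R31 but not R11.
G2: fails — R32 but not R22.
G3: ✓.

G3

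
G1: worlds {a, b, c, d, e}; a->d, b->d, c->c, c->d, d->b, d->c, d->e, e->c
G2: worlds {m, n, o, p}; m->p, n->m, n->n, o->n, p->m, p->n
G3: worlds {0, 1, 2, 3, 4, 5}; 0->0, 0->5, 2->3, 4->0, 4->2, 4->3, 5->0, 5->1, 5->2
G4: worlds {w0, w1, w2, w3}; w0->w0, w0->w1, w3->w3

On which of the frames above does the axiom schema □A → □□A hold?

The schema corresponds to transitivity: ∀x ∀y ∀z (Rxy ∧ Ryz → Rxz).
G1: fails — Rcd and Rdb but not Rcb.
G2: fails — Ron and Rnm but not Rom.
G3: fails — R40 and R05 but not R45.
G4: ✓.

G4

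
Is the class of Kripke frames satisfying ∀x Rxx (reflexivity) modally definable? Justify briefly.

Yes, by □q → q

This is a Sahlqvist condition; the T axiom □q → q defines it.
Suppose □q→q is valid. At any x set V(q)={w : Rxw}. Then □q holds at x, so q holds at x, i.e. Rxx.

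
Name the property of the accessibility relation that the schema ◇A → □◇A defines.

Suppose ◇A→□◇A is valid. Take Rxy, Rxz and set V(A)={y}. Then ◇A at x, so □◇A at x, so ◇A at z, so some w with Rzw has A; w=y, i.e. Rzy. By symmetry of the argument, Ryz.
The converse is a direct semantic check.
So the correspondent is the Euclidean property.

the Euclidean property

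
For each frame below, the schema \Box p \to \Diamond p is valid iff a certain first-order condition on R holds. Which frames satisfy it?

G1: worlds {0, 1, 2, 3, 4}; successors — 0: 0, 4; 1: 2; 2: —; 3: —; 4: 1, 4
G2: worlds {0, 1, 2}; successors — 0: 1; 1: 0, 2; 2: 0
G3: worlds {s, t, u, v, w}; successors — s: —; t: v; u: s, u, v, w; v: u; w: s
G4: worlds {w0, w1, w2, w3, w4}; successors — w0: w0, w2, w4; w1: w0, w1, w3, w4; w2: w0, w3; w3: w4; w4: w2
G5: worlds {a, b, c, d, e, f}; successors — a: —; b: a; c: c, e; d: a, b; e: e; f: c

Frame correspondent (Sahlqvist): \forall x \exists y Rxy — i.e. seriality.
G1: fails — world 2 has no successor.
G2: condition met.
G3: fails — world s has no successor.
G4: condition met.
G5: fails — world a has no successor.
Valid on: G2, G4.

G2, G4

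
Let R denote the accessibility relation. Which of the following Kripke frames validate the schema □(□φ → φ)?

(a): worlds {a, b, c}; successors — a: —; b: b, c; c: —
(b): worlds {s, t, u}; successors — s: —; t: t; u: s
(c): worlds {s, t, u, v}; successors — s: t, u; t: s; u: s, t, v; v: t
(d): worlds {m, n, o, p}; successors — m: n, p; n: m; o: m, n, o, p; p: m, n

none

The schema corresponds to shift-reflexivity: ∀x ∀y (Rxy → Ryy).
(a): fails — Rbc but not Rcc.
(b): fails — Rus but not Rss.
(c): fails — Ruv but not Rvv.
(d): fails — Rom but not Rmm.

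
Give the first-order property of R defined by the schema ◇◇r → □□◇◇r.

∀x ∀y ∀z ((xR²y ∧ xR²z) → ∃w (y = w ∧ zR²w))

This is a Sahlqvist (Geach-type) schema ◇^2□^0r → □^2◇^2r.
Minimal-valuation argument: fix x; take any y with xR^2y and any z with xR^2z. Set V(r) to the set of worlds R-reachable from y in exactly 0 steps. Then □^0r holds at y, so the antecedent holds at x; validity forces ◇^2r at z, giving a w with zR^2w and yR^0w.
First-order correspondent: ∀x ∀y ∀z ((xR²y ∧ xR²z) → ∃w (y = w ∧ zR²w)).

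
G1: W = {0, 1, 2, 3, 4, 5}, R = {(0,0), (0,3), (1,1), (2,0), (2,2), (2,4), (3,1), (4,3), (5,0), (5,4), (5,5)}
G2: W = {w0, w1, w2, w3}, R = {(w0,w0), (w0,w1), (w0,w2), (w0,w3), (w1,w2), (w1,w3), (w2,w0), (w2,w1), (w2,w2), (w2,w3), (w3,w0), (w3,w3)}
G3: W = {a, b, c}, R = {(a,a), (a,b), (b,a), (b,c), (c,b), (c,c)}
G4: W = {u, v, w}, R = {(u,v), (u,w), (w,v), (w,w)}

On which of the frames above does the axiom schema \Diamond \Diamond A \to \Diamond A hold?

Frame correspondent (Sahlqvist): \forall x \forall y \forall z (Rxy \wedge Ryz \to Rxz) — i.e. transitivity.
G1: fails — R43 and R31 but not R41.
G2: fails — Rw1w2 and Rw2w0 but not Rw1w0.
G3: fails — Rbc and Rcb but not Rbb.
G4: condition met.
Valid on: G4.

G4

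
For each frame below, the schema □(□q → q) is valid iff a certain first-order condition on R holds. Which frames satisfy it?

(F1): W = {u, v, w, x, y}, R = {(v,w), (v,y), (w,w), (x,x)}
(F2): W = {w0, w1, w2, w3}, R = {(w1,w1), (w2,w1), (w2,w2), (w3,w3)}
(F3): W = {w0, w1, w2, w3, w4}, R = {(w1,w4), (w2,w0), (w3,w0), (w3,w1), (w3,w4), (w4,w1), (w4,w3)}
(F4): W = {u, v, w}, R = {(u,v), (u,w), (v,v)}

This is the axiom for shift-reflexivity; its first-order frame correspondent is ∀x ∀y (Rxy → Ryy).
(F1): fails — Rvy but not Ryy.
(F2): satisfies the condition.
(F3): fails — Rw3w1 but not Rw1w1.
(F4): fails — Ruw but not Rww.

(F2)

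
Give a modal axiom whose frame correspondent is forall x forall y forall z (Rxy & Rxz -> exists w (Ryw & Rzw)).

This is convergence; the standard corresponding axiom is .2: ◇□r → □◇r.
Suppose ◇□r→□◇r is valid. Take Rxy, Rxz and set V(r)={w : Ryw}. Then □r at y so ◇□r at x, so □◇r at x, so ◇r at z, giving w with Rzw and Ryw.

◇□r → □◇r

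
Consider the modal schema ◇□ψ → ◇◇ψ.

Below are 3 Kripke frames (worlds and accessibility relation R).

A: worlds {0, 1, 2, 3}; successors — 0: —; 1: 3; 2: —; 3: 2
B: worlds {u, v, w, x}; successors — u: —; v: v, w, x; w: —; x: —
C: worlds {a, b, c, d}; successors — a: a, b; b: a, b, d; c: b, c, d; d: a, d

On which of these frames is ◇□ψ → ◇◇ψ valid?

C

Frame correspondent (Sahlqvist): ∀x ∀y (xRy → ∃w (yRw ∧ xR²w)) — i.e. a generalized confluence (Geach) condition.
A: fails — 3R2 but no w with 2Rw and 3R²w.
B: fails — vRw but no t with wRt and vR²t.
C: condition met.
Valid on: C.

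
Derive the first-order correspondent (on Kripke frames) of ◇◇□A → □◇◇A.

∀x ∀y ∀z ((xR²y ∧ xRz) → ∃w (yRw ∧ zR²w))

This is a Sahlqvist (Geach-type) schema ◇^2□^1A → □^1◇^2A.
Minimal-valuation argument: fix x; take any y with xR^2y and any z with xR^1z. Set V(A) to the set of worlds R-reachable from y in exactly 1 step. Then □^1A holds at y, so the antecedent holds at x; validity forces ◇^2A at z, giving a w with zR^2w and yR^1w.
First-order correspondent: ∀x ∀y ∀z ((xR²y ∧ xRz) → ∃w (yRw ∧ zR²w)).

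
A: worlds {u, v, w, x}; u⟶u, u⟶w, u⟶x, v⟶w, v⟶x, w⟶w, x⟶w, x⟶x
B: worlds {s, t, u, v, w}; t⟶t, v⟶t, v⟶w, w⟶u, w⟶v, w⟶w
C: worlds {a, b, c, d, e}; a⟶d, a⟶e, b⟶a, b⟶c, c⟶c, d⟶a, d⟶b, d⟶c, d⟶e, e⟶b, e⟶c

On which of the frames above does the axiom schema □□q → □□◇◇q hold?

A, C

Frame correspondent (Sahlqvist): ∀x ∀z (xR²z → ∃w (xR²w ∧ zR²w)) — i.e. a generalized confluence (Geach) condition.
A: holds.
B: fails — vR²u but no w* with vR²w* and uR²w*.
C: holds.
Valid on: A, C.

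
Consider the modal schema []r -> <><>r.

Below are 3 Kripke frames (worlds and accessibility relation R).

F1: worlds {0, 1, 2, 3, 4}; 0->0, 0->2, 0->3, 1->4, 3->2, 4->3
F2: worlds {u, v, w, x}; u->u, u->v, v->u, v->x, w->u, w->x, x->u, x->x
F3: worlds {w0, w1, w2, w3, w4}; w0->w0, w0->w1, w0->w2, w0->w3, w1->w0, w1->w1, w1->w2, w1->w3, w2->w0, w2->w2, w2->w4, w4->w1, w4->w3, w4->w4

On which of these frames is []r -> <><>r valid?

Frame correspondent (Sahlqvist): forall x exists w (xRw & x R^2 w) — i.e. a generalized confluence (Geach) condition.
F1: fails — at 1 but no w with 1Rw and 1R²w.
F2: satisfies the condition.
F3: fails — at w3 but no w with w3Rw and w3R²w.

F2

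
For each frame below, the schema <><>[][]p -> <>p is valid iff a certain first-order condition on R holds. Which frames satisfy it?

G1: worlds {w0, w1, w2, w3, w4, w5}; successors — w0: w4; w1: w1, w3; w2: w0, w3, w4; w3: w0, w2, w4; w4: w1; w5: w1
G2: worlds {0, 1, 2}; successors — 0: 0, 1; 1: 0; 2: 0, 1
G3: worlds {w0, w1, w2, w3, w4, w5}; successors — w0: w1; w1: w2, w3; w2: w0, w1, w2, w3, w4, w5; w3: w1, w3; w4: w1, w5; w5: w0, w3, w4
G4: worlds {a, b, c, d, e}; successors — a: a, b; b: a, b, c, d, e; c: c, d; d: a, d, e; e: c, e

This is the axiom for a generalized confluence (Geach) condition; its first-order frame correspondent is forall x forall y (x R^2 y -> exists w (y R^2 w & xRw)).
G1: fails — w2R²w0 but no w with w0R²w and w2Rw.
G2: condition met.
G3: fails — w4R²w0 but no w with w0R²w and w4Rw.
G4: fails — aR²e but no w with eR²w and aRw.
Valid on: G2.

G2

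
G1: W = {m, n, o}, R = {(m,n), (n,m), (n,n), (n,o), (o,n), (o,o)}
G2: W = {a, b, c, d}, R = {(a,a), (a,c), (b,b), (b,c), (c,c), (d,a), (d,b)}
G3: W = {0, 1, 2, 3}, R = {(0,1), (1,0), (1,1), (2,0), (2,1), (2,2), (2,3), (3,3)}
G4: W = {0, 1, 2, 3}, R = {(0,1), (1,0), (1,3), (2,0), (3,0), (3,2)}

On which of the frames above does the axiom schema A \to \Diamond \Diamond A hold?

G1, G3

Frame correspondent (Sahlqvist): \forall x \exists w (x = w \wedge x R^2 w) — i.e. a generalized confluence (Geach) condition.
G1: condition met.
G2: fails — at d but no w with d=w and dR²w.
G3: condition met.
G4: fails — at 2 but no w with 2=w and 2R²w.
Valid on: G1, G3.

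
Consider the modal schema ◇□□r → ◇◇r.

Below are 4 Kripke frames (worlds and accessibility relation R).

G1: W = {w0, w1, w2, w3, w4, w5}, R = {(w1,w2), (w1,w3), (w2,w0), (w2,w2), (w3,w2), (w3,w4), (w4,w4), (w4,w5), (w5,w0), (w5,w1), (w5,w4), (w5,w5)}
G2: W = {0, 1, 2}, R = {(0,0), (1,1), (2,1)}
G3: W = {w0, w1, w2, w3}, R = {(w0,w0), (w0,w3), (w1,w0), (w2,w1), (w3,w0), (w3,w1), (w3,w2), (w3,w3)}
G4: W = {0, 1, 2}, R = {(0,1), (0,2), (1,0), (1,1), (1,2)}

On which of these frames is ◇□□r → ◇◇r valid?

G2, G3

This is the axiom for a generalized confluence (Geach) condition; its first-order frame correspondent is ∀x ∀y (xRy → ∃w (yR²w ∧ xR²w)).
G1: fails — w2Rw0 but no w with w0R²w and w2R²w.
G2: holds.
G3: holds.
G4: fails — 0R2 but no w with 2R²w and 0R²w.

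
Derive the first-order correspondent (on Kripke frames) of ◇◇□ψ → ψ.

∀x ∀y (xR²y → ∃w (yRw ∧ x = w))

This is a Sahlqvist (Geach-type) schema ◇^2□^1ψ → □^0◇^0ψ.
Minimal-valuation argument: fix x; take any y with xR^2y and any z with xR^0z. Set V(ψ) to the set of worlds R-reachable from y in exactly 1 step. Then □^1ψ holds at y, so the antecedent holds at x; validity forces ◇^0ψ at z, giving a w with zR^0w and yR^1w.
First-order correspondent: ∀x ∀y (xR²y → ∃w (yRw ∧ x = w)).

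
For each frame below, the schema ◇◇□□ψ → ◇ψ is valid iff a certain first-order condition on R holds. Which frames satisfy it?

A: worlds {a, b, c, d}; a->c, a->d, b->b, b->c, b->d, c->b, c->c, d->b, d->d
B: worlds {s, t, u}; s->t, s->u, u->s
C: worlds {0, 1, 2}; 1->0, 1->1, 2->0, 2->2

The schema corresponds to a generalized confluence (Geach) condition: ∀x ∀y (xR²y → ∃w (yR²w ∧ xRw)).
A: ✓.
B: fails — sR²s but no w with sR²w and sRw.
C: fails — 1R²0 but no w with 0R²w and 1Rw.
Valid on: A.

A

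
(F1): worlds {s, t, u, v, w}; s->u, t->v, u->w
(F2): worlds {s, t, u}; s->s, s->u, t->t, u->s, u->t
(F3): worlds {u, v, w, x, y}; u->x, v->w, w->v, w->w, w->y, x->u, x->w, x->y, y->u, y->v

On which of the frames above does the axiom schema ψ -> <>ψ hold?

The schema corresponds to reflexivity: forall x Rxx.
(F1): fails — world s does not see itself.
(F2): fails — world u does not see itself.
(F3): fails — world u does not see itself.
Valid on no frame.

none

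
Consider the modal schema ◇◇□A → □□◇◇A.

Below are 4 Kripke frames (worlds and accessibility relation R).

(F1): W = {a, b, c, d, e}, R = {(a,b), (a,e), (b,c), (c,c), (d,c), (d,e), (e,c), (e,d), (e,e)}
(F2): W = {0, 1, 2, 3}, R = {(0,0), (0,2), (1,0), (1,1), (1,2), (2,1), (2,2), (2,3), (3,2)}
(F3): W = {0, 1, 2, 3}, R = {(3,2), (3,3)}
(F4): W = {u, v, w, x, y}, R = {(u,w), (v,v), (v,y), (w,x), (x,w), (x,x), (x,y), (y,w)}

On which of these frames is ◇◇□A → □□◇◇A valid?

(F1), (F2)

This is the axiom for a generalized confluence (Geach) condition; its first-order frame correspondent is ∀x ∀y ∀z ((xR²y ∧ xR²z) → ∃w (yRw ∧ zR²w)).
(F1): satisfies the condition.
(F2): satisfies the condition.
(F3): fails — 3R²2, 3R²2 but no w with 2Rw and 2R²w.
(F4): fails — vR²v, vR²y but no t with vRt and yR²t.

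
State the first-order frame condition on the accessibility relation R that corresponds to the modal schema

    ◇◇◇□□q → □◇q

∀x ∀y ∀z ((xR³y ∧ xRz) → ∃w (yR²w ∧ zRw))

This is a Sahlqvist (Geach-type) schema ◇^3□^2q → □^1◇^1q.
Minimal-valuation argument: fix x; take any y with xR^3y and any z with xR^1z. Set V(q) to the set of worlds R-reachable from y in exactly 2 steps. Then □^2q holds at y, so the antecedent holds at x; validity forces ◇^1q at z, giving a w with zR^1w and yR^2w.
First-order correspondent: ∀x ∀y ∀z ((xR³y ∧ xRz) → ∃w (yR²w ∧ zRw)).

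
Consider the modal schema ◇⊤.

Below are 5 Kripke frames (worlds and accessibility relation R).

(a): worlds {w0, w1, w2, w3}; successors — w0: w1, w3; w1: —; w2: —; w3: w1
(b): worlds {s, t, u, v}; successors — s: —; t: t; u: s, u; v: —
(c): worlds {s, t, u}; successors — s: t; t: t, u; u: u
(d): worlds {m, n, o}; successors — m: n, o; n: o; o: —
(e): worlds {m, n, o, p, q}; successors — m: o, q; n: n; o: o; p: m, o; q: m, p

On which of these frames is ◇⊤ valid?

Frame correspondent (Sahlqvist): ∀x ∃y Rxy — i.e. seriality.
(a): fails — world w1 has no successor.
(b): fails — world s has no successor.
(c): condition met.
(d): fails — world o has no successor.
(e): condition met.

(c), (e)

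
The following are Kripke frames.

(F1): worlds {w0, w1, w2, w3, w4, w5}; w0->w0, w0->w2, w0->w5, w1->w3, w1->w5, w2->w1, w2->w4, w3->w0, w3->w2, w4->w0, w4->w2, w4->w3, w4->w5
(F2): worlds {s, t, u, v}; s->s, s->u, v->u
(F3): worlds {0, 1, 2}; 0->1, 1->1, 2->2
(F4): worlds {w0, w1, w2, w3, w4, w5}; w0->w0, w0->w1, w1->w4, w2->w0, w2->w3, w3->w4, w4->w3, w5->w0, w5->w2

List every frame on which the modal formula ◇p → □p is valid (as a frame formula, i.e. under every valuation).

(F3)

Frame correspondent (Sahlqvist): ∀x ∀y ∀z (Rxy ∧ Rxz → y = z) — i.e. partial functionality.
(F1): fails — w0 sees both w0 and w2.
(F2): fails — s sees both s and u.
(F3): condition met.
(F4): fails — w0 sees both w0 and w1.
Valid on: (F3).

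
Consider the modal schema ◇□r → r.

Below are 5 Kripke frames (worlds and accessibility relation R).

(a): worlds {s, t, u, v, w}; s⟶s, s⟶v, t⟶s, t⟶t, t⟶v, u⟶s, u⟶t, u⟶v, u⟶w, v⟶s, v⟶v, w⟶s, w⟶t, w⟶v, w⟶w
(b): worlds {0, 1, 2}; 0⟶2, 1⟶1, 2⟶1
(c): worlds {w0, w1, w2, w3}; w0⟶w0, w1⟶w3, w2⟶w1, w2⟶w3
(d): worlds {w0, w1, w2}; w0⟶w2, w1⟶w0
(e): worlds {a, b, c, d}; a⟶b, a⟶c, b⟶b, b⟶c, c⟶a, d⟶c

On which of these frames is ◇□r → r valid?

Frame correspondent (Sahlqvist): ∀x ∀y (Rxy → Ryx) — i.e. symmetry.
(a): fails — Ruv but not Rvu.
(b): fails — R21 but not R12.
(c): fails — Rw1w3 but not Rw3w1.
(d): fails — Rw0w2 but not Rw2w0.
(e): fails — Rbc but not Rcb.

none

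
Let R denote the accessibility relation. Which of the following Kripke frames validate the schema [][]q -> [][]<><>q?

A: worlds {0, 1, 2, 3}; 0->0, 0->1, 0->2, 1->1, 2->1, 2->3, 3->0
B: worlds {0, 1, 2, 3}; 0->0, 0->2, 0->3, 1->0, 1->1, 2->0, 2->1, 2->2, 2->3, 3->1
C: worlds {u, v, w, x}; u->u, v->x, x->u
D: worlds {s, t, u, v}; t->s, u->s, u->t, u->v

The schema corresponds to a generalized confluence (Geach) condition: forall x forall z (x R^2 z -> exists w (x R^2 w & z R^2 w)).
A: ✓.
B: ✓.
C: ✓.
D: fails — uR²s but no w with uR²w and sR²w.

A, B, C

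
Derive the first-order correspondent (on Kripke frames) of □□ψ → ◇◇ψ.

∀x ∃w (xR²w ∧ xR²w)

This is a Sahlqvist (Geach-type) schema ◇^0□^2ψ → □^0◇^2ψ.
Minimal-valuation argument: fix x; take any y with xR^0y and any z with xR^0z. Set V(ψ) to the set of worlds R-reachable from y in exactly 2 steps. Then □^2ψ holds at y, so the antecedent holds at x; validity forces ◇^2ψ at z, giving a w with zR^2w and yR^2w.
First-order correspondent: ∀x ∃w (xR²w ∧ xR²w).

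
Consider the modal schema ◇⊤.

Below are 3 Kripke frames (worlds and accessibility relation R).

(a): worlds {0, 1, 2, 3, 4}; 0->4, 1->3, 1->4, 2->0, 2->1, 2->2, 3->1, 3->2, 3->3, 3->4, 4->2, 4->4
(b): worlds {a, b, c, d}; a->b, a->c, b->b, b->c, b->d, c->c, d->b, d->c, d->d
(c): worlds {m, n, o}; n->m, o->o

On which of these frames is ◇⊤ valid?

(a), (b)

Frame correspondent (Sahlqvist): ∀x ∃y Rxy — i.e. seriality.
(a): ✓.
(b): ✓.
(c): fails — world m has no successor.
Valid on: (a), (b).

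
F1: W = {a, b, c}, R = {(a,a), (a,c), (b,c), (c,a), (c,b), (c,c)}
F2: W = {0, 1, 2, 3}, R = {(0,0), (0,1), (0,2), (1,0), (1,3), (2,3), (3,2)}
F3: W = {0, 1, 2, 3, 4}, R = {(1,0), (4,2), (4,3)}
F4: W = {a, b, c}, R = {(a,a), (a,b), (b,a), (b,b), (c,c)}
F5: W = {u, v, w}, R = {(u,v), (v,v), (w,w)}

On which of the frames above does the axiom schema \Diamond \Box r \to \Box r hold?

This is the axiom for the Euclidean property; its first-order frame correspondent is \forall x \forall y \forall z (Rxy \wedge Rxz \to Ryz).
F1: fails — Rcb and Rcb but not Rbb.
F2: fails — R02 and R00 but not R20.
F3: fails — R10 and R10 but not R00.
F4: holds.
F5: holds.
Valid on: F4, F5.

F4, F5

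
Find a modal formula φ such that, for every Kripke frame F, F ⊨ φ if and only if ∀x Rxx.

□r → r

A defining formula is □r → r (the T axiom).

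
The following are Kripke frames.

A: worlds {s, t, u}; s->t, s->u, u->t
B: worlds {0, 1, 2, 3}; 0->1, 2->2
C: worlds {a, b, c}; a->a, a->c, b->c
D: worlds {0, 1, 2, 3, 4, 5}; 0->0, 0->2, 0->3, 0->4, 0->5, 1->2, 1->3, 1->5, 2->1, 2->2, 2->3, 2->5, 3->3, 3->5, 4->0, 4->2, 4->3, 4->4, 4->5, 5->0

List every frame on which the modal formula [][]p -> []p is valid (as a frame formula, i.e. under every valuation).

D

The schema corresponds to density: forall x forall y (Rxy -> exists z (Rxz & Rzy)).
A: fails — Rsu but no z with Rsz and Rzu.
B: fails — R01 but no z with R0z and Rz1.
C: fails — Rbc but no z with Rbz and Rzc.
D: condition met.
Valid on: D.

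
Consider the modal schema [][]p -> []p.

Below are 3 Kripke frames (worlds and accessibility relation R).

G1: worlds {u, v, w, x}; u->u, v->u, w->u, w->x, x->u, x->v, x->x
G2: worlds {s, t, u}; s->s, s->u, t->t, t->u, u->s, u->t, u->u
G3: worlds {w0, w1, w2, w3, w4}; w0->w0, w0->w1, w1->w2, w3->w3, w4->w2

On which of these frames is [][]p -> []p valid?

G1, G2

This is the axiom for density; its first-order frame correspondent is forall x forall y (Rxy -> exists z (Rxz & Rzy)).
G1: condition met.
G2: condition met.
G3: fails — Rw1w2 but no z with Rw1z and Rzw2.
Valid on: G1, G2.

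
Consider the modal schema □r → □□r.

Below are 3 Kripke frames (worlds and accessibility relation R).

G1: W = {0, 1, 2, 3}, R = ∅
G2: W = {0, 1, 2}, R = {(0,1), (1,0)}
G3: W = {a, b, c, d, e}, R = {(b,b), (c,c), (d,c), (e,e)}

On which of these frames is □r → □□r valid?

The schema corresponds to transitivity: ∀x ∀y ∀z (Rxy ∧ Ryz → Rxz).
G1: ✓.
G2: fails — R01 and R10 but not R00.
G3: ✓.
Valid on: G1, G3.

G1, G3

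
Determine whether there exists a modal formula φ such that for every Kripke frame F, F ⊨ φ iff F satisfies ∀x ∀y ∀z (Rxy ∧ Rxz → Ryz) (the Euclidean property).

Yes, by ◇q → □◇q

This is a Sahlqvist condition; the 5 axiom ◇q → □◇q defines it.
Suppose ◇q→□◇q is valid. Take Rxy, Rxz and set V(q)={y}. Then ◇q at x, so □◇q at x, so ◇q at z, so some w with Rzw has q; w=y, i.e. Rzy. By symmetry of the argument, Ryz.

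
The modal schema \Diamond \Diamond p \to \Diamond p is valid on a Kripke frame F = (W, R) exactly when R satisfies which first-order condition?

transitivity: \forall x \forall y \forall z (Rxy \wedge Ryz \to Rxz)

This is frame-equivalent to □p → □□p (substitute ¬p for p and contrapose).
Suppose □p→□□p is valid. Take Rxy, Ryz and set V(p)={w : Rxw}. Then □p at x, so □□p at x, so □p at y, so p at z, i.e. Rxz.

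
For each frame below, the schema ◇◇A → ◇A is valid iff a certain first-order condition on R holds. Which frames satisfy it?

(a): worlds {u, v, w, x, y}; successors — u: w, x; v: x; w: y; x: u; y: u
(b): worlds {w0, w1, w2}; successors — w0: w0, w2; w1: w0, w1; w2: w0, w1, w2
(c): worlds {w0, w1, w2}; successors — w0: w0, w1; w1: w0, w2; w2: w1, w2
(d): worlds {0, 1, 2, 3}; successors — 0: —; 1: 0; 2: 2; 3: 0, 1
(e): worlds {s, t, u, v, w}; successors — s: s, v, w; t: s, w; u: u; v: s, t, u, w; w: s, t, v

(d)

Frame correspondent (Sahlqvist): ∀x ∀y (xR²y → ∃w (y = w ∧ xRw)) — i.e. a generalized confluence (Geach) condition.
(a): fails — uR²u but no t with u=t and uRt.
(b): fails — w0R²w1 but no w with w1=w and w0Rw.
(c): fails — w0R²w2 but no w with w2=w and w0Rw.
(d): holds.
(e): fails — sR²t but no w* with t=w* and sRw*.
Valid on: (d).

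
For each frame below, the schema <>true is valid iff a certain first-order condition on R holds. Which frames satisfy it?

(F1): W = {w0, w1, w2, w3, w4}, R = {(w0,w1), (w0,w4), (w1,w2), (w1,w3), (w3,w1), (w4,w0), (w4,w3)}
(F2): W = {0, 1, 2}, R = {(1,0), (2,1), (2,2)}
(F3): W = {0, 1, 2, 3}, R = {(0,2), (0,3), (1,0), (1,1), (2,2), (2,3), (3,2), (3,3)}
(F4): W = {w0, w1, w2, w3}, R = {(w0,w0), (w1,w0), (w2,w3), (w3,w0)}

Frame correspondent (Sahlqvist): forall x exists y Rxy — i.e. seriality.
(F1): fails — world w2 has no successor.
(F2): fails — world 0 has no successor.
(F3): satisfies the condition.
(F4): satisfies the condition.

(F3), (F4)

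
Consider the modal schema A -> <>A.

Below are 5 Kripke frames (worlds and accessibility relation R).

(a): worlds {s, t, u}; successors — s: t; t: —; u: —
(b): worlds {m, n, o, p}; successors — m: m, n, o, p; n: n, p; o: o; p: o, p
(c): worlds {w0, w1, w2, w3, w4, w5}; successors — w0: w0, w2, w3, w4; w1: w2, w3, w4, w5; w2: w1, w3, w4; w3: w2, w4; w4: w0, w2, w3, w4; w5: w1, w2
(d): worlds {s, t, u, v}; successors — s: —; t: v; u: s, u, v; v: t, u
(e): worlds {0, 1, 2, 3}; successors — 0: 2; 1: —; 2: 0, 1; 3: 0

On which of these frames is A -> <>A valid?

(b)

The schema corresponds to reflexivity: forall x Rxx.
(a): fails — world s does not see itself.
(b): satisfies the condition.
(c): fails — world w1 does not see itself.
(d): fails — world s does not see itself.
(e): fails — world 0 does not see itself.
Valid on: (b).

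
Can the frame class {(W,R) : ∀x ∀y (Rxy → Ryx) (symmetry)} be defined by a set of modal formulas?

Definable; r → □◇r defines it

Yes: it is symmetry, defined by the B schema r → □◇r.
Suppose r→□◇r is valid. Take Rxy and set V(r)={x}. Then r at x, so □◇r at x, so ◇r at y, so some z with Ryz has r; z=x, i.e. Ryx.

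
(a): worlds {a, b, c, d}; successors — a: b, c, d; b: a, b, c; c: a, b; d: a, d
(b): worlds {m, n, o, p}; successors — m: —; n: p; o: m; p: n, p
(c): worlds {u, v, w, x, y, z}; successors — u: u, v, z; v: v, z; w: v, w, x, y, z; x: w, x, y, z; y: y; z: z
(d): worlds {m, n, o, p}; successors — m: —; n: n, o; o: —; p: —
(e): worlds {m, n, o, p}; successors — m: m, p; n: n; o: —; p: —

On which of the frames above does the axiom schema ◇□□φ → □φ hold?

(a)

Frame correspondent (Sahlqvist): ∀x ∀y ∀z ((xRy ∧ xRz) → ∃w (yR²w ∧ z = w)) — i.e. a generalized confluence (Geach) condition.
(a): holds.
(b): fails — oRm, oRm but no w with mR²w and m=w.
(c): fails — uRv, uRu but no t with vR²t and u=t.
(d): fails — nRo, nRn but no w with oR²w and n=w.
(e): fails — mRp, mRm but no w with pR²w and m=w.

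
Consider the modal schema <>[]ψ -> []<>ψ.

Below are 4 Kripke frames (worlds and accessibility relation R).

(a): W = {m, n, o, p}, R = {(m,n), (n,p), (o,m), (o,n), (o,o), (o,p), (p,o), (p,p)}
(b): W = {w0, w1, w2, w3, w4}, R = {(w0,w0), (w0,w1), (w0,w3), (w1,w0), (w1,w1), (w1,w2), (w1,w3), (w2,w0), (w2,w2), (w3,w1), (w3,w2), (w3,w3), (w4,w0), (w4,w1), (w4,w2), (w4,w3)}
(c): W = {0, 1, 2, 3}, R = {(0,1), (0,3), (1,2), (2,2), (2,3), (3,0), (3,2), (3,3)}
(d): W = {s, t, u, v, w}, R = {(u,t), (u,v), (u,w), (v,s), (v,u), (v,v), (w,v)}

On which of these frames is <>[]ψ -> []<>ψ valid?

(b), (c)

This is the axiom for convergence; its first-order frame correspondent is forall x forall y forall z (Rxy & Rxz -> exists w (Ryw & Rzw)).
(a): fails — Ron and Rom but n and m have no common successor.
(b): ✓.
(c): ✓.
(d): fails — Ruv and Rut but v and t have no common successor.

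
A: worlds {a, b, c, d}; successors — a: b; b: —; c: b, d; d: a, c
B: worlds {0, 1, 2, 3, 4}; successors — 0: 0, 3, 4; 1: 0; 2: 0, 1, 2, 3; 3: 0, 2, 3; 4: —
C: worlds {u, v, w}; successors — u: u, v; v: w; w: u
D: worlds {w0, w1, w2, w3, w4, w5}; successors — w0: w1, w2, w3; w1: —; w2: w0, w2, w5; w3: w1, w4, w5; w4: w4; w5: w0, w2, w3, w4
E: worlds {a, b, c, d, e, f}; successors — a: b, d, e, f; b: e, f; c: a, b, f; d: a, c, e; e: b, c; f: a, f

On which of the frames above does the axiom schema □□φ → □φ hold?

Frame correspondent (Sahlqvist): ∀x ∀y (Rxy → ∃z (Rxz ∧ Rzy)) — i.e. density.
A: fails — Rcd but no z with Rcz and Rzd.
B: holds.
C: fails — Rvw but no z with Rvz and Rzw.
D: fails — Rw3w5 but no z with Rw3z and Rzw5.
E: fails — Rec but no z with Rez and Rzc.
Valid on: B.

B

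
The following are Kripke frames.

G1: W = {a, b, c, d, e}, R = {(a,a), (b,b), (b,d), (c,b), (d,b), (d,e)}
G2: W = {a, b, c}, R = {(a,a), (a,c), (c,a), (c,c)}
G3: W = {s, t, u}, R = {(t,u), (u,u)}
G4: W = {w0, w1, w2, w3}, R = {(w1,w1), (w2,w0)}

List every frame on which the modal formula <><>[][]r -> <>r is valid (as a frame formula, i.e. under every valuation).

G2, G3, G4

This is the axiom for a generalized confluence (Geach) condition; its first-order frame correspondent is forall x forall y (x R^2 y -> exists w (y R^2 w & xRw)).
G1: fails — bR²e but no w with eR²w and bRw.
G2: ✓.
G3: ✓.
G4: ✓.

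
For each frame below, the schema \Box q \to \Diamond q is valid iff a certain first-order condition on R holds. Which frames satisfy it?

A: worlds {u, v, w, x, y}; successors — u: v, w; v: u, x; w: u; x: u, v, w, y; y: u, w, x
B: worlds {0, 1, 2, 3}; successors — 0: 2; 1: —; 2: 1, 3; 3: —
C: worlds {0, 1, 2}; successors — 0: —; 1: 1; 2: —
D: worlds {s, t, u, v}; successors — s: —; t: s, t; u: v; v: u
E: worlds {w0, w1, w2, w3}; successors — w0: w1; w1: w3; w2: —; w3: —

A

The schema corresponds to seriality: \forall x \exists y Rxy.
A: satisfies the condition.
B: fails — world 1 has no successor.
C: fails — world 0 has no successor.
D: fails — world s has no successor.
E: fails — world w2 has no successor.
Valid on: A.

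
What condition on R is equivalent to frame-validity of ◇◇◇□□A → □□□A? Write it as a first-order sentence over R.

∀x ∀y ∀z ((xR³y ∧ xR³z) → ∃w (yR²w ∧ z = w))

This is a Sahlqvist (Geach-type) schema ◇^3□^2A → □^3◇^0A.
Minimal-valuation argument: fix x; take any y with xR^3y and any z with xR^3z. Set V(A) to the set of worlds R-reachable from y in exactly 2 steps. Then □^2A holds at y, so the antecedent holds at x; validity forces ◇^0A at z, giving a w with zR^0w and yR^2w.
First-order correspondent: ∀x ∀y ∀z ((xR³y ∧ xR³z) → ∃w (yR²w ∧ z = w)).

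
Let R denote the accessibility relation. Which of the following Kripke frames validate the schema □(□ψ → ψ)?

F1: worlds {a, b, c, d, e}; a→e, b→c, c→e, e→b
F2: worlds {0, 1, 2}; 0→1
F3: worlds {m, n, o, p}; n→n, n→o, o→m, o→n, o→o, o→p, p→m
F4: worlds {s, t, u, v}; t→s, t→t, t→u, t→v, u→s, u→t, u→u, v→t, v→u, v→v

none

Frame correspondent (Sahlqvist): ∀x ∀y (Rxy → Ryy) — i.e. shift-reflexivity.
F1: fails — Rae but not Ree.
F2: fails — R01 but not R11.
F3: fails — Rom but not Rmm.
F4: fails — Rus but not Rss.
Valid on no frame.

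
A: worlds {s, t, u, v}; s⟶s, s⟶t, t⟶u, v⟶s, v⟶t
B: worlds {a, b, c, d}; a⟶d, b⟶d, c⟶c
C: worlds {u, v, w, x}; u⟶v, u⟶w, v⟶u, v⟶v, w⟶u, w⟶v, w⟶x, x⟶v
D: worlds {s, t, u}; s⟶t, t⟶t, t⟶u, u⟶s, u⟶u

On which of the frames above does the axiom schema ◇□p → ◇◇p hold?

C, D

Frame correspondent (Sahlqvist): ∀x ∀y (xRy → ∃w (yRw ∧ xR²w)) — i.e. a generalized confluence (Geach) condition.
A: fails — tRu but no w with uRw and tR²w.
B: fails — aRd but no w with dRw and aR²w.
C: ✓.
D: ✓.
Valid on: C, D.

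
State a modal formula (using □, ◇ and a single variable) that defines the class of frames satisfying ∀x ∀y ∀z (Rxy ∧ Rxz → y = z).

This is partial functionality; the standard corresponding axiom is CD: ◇ψ → □ψ.
Suppose ◇ψ→□ψ is valid. Take Rxy, Rxz and set V(ψ)={y}. Then ◇ψ at x, so □ψ at x, so ψ at z, i.e. z=y.

◇ψ → □ψ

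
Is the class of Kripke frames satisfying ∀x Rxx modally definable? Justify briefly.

Yes: it is reflexivity, defined by the T schema □r → r.

Yes — defined by □r → r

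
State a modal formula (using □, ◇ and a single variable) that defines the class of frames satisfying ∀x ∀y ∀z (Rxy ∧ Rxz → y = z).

The condition is partial functionality. The CD schema ◇q → □q defines it.
Suppose ◇q→□q is valid. Take Rxy, Rxz and set V(q)={y}. Then ◇q at x, so □q at x, so q at z, i.e. z=y.

◇q → □q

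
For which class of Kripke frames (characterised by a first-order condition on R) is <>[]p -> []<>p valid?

convergence: forall x forall y forall z (Rxy & Rxz -> exists w (Ryw & Rzw))

Suppose ◇□p→□◇p is valid. Take Rxy, Rxz and set V(p)={w : Ryw}. Then □p at y so ◇□p at x, so □◇p at x, so ◇p at z, giving w with Rzw and Ryw.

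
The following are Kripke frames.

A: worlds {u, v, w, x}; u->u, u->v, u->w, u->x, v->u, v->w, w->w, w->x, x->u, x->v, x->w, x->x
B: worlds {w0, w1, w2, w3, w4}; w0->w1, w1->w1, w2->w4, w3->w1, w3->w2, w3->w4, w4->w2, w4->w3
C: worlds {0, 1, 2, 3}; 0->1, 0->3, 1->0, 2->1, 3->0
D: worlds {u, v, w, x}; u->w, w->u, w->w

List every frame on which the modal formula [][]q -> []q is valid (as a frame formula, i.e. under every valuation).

A, D

This is the axiom for density; its first-order frame correspondent is forall x forall y (Rxy -> exists z (Rxz & Rzy)).
A: holds.
B: fails — Rw2w4 but no z with Rw2z and Rzw4.
C: fails — R10 but no z with R1z and Rz0.
D: holds.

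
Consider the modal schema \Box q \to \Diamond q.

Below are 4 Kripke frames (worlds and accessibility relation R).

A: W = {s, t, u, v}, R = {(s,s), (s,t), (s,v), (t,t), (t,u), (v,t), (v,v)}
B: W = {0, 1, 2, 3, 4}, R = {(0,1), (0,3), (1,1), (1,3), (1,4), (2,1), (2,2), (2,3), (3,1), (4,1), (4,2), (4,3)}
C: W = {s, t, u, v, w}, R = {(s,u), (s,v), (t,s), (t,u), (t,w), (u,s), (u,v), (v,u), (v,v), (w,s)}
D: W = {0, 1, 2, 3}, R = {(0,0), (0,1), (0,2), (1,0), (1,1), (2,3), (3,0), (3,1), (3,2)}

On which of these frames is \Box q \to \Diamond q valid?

B, C, D

Frame correspondent (Sahlqvist): \forall x \exists y Rxy — i.e. seriality.
A: fails — world u has no successor.
B: holds.
C: holds.
D: holds.
Valid on: B, C, D.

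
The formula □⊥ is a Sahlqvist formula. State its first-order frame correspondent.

emptiness of R

This schema is the Ver axiom.
It corresponds to emptiness of R: ∀x ∀y ¬Rxy.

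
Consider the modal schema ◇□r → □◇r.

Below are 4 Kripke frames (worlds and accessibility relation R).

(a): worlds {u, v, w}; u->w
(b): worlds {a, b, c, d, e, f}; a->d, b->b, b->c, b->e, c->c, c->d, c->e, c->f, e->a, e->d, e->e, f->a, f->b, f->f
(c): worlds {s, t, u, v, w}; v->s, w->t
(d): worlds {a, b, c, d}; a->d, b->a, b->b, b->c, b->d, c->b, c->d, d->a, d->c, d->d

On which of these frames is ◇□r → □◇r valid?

(d)

This is the axiom for convergence; its first-order frame correspondent is ∀x ∀y ∀z (Rxy ∧ Rxz → ∃w (Ryw ∧ Rzw)).
(a): fails — Ruw and Ruw but w and w have no common successor.
(b): fails — Rad and Rad but d and d have no common successor.
(c): fails — Rvs and Rvs but s and s have no common successor.
(d): ✓.
Valid on: (d).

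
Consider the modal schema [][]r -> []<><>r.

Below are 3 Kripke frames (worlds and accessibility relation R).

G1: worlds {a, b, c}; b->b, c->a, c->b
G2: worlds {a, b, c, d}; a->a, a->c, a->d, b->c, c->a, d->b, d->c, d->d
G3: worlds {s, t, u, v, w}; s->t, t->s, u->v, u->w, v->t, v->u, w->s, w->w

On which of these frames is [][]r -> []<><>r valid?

G2

This is the axiom for a generalized confluence (Geach) condition; its first-order frame correspondent is forall x forall z (xRz -> exists w (x R^2 w & z R^2 w)).
G1: fails — cRa but no w with cR²w and aR²w.
G2: satisfies the condition.
G3: fails — sRt but no w* with sR²w* and tR²w*.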